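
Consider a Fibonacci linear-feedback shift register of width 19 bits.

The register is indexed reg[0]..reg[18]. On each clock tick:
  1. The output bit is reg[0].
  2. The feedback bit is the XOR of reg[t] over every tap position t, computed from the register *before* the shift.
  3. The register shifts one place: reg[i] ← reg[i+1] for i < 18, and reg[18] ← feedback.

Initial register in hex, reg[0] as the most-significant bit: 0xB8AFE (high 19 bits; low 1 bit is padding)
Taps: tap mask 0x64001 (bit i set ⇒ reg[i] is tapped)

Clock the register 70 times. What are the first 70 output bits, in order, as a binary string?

step | reg (before) | out | fb
   0 | 1011100010101111111 | 1 | 0
   1 | 0111000101011111110 | 0 | 0
   2 | 1110001010111111100 | 1 | 0
   3 | 1100010101111111000 | 1 | 0
   4 | 1000101011111110000 | 1 | 0
   5 | 0001010111111100000 | 0 | 0
   6 | 0010101111111000000 | 0 | 0
   7 | 0101011111110000000 | 0 | 0
   8 | 1010111111100000000 | 1 | 1
   9 | 0101111111000000001 | 0 | 1
  10 | 1011111110000000011 | 1 | 1
  11 | 0111111100000000111 | 0 | 0
  12 | 1111111000000001110 | 1 | 0
  13 | 1111110000000011100 | 1 | 0
  14 | 1111100000000111000 | 1 | 0
  15 | 1111000000001110000 | 1 | 0
  16 | 1110000000011100000 | 1 | 1
  17 | 1100000000111000001 | 1 | 0
  18 | 1000000001110000010 | 1 | 0
  19 | 0000000011100000100 | 0 | 0
  20 | 0000000111000001000 | 0 | 0
  21 | 0000001110000010000 | 0 | 1
  22 | 0000011100000100001 | 0 | 1
  23 | 0000111000001000011 | 0 | 0
  24 | 0001110000010000110 | 0 | 1
  25 | 0011100000100001101 | 0 | 1
  26 | 0111000001000011011 | 0 | 1
  27 | 1110000010000110111 | 1 | 0
  28 | 1100000100001101110 | 1 | 0
  29 | 1000001000011011100 | 1 | 0
  30 | 0000010000110111000 | 0 | 1
  31 | 0000100001101110001 | 0 | 0
  32 | 0001000011011100010 | 0 | 1
  33 | 0010000110111000101 | 0 | 1
  34 | 0100001101110001011 | 0 | 0
  35 | 1000011011100010110 | 1 | 1
  36 | 0000110111000101101 | 0 | 1
  37 | 0001101110001011011 | 0 | 1
  38 | 0011011100010110111 | 0 | 1
  39 | 0110111000101101111 | 0 | 0
  40 | 1101110001011011110 | 1 | 1
  41 | 1011100010110111101 | 1 | 1
  42 | 0111000101101111011 | 0 | 1
  43 | 1110001011011110111 | 1 | 0
  44 | 1100010110111101110 | 1 | 0
  45 | 1000101101111011100 | 1 | 0
  46 | 0001011011110111000 | 0 | 1
  47 | 0010110111101110001 | 0 | 0
  48 | 0101101111011100010 | 0 | 1
  49 | 1011011110111000101 | 1 | 0
  50 | 0110111101110001010 | 0 | 1
  51 | 1101111011100010101 | 1 | 1
  52 | 1011110111000101011 | 1 | 1
  53 | 0111101110001010111 | 0 | 1
  54 | 1111011100010101111 | 1 | 1
  55 | 1110111000101011111 | 1 | 0
  56 | 1101110001010111110 | 1 | 1
  57 | 1011100010101111101 | 1 | 1
  58 | 0111000101011111011 | 0 | 1
  59 | 1110001010111110111 | 1 | 0
  60 | 1100010101111101110 | 1 | 0
  61 | 1000101011111011100 | 1 | 0
  62 | 0001010111110111000 | 0 | 1
  63 | 0010101111101110001 | 0 | 0
  64 | 0101011111011100010 | 0 | 1
  65 | 1010111110111000101 | 1 | 0
  66 | 0101111101110001010 | 0 | 1
  67 | 1011111011100010101 | 1 | 1
  68 | 0111110111000101011 | 0 | 0
  69 | 1111101110001010110 | 1 | 1

1011100010101111111000000001110000010000110111000101101111011100010101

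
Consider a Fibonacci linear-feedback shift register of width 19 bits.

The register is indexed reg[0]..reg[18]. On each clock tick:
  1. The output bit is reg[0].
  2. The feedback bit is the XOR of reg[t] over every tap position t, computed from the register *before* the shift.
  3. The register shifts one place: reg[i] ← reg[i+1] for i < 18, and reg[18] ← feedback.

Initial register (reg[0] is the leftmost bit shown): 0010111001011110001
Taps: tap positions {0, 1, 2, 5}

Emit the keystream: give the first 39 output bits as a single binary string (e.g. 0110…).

001011100101111000100000000010111101110

k : reg_k → out_k, fb_k
0: 0010111001011110001 → 0, fb=0
1: 0101110010111100010 → 0, fb=0
2: 1011100101111000100 → 1, fb=0
3: 0111001011110001000 → 0, fb=0
4: 1110010111100010000 → 1, fb=0
5: 1100101111000100000 → 1, fb=0
6: 1001011110001000000 → 1, fb=0
7: 0010111100010000000 → 0, fb=0
8: 0101111000100000000 → 0, fb=0
9: 1011110001000000000 → 1, fb=1
10: 0111100010000000001 → 0, fb=0
11: 1111000100000000010 → 1, fb=1
12: 1110001000000000101 → 1, fb=1
13: 1100010000000001011 → 1, fb=1
14: 1000100000000010111 → 1, fb=1
15: 0001000000000101111 → 0, fb=0
16: 0010000000001011110 → 0, fb=1
17: 0100000000010111101 → 0, fb=1
18: 1000000000101111011 → 1, fb=1
19: 0000000001011110111 → 0, fb=0
20: 0000000010111101110 → 0, fb=0
21: 0000000101111011100 → 0, fb=0
22: 0000001011110111000 → 0, fb=0
23: 0000010111101110000 → 0, fb=1
24: 0000101111011100001 → 0, fb=0
25: 0001011110111000010 → 0, fb=1
26: 0010111101110000101 → 0, fb=0
27: 0101111011100001010 → 0, fb=0
28: 1011110111000010100 → 1, fb=1
29: 0111101110000101001 → 0, fb=0
30: 1111011100001010010 → 1, fb=0
31: 1110111000010100100 → 1, fb=0
32: 1101110000101001000 → 1, fb=1
33: 1011100001010010001 → 1, fb=0
34: 0111000010100100010 → 0, fb=0
35: 1110000101001000100 → 1, fb=1
36: 1100001010010001001 → 1, fb=0
37: 1000010100100010010 → 1, fb=0
38: 0000101001000100100 → 0, fb=0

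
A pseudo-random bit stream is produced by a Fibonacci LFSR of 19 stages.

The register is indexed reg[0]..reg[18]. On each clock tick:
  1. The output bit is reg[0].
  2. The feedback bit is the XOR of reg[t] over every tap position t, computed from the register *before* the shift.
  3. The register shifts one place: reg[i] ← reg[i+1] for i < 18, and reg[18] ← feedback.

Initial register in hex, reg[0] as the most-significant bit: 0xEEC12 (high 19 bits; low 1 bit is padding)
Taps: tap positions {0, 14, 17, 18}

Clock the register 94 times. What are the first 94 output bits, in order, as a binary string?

tick  register→output (feedback)
  0  1110111011000001001→1 (0)
  1  1101110110000010010→1 (1)
  2  1011101100000100101→1 (0)
  3  0111011000001001010→0 (1)
  4  1110110000010010101→1 (1)
  5  1101100000100101011→1 (1)
  6  1011000001001010111→1 (0)
  7  0110000010010101110→0 (1)
  8  1100000100101011101→1 (1)
  9  1000001001010111011→1 (0)
 10  0000010010101110110→0 (0)
 11  0000100101011101100→0 (0)
 12  0001001010111011000→0 (1)
 13  0010010101110110001→0 (0)
 14  0100101011101100010→0 (1)
 15  1001010111011000101→1 (0)
 16  0010101110110001010→0 (1)
 17  0101011101100010101→0 (0)
 18  1010111011000101010→1 (0)
 19  0101110110001010100→0 (1)
 20  1011101100010101001→1 (0)
 21  0111011000101010010→0 (0)
 22  1110110001010100100→1 (1)
 23  1101100010101001001→1 (0)
 24  1011000101010010010→1 (1)
 25  0110001010100100101→0 (1)
 26  1100010101001001011→1 (1)
 27  1000101010010010111→1 (0)
 28  0001010100100101110→0 (1)
 29  0010101001001011101→0 (0)
 30  0101010010010111010→0 (0)
 31  1010100100101110100→1 (0)
 32  0101001001011101000→0 (0)
 33  1010010010111010000→1 (0)
 34  0100100101110100000→0 (0)
 35  1001001011101000000→1 (1)
 36  0010010111010000001→0 (1)
 37  0100101110100000011→0 (0)
 38  1001011101000000110→1 (0)
 39  0010111010000001100→0 (0)
 40  0101110100000011000→0 (1)
 41  1011101000000110001→1 (1)
 42  0111010000001100011→0 (0)
 43  1110100000011000110→1 (0)
 44  1101000000110001100→1 (1)
 45  1010000001100011001→1 (1)
 46  0100000011000110011→0 (1)
 47  1000000110001100111→1 (1)
 48  0000001100011001111→0 (0)
 49  0000011000110011110→0 (0)
 50  0000110001100111100→0 (1)
 51  0001100011001111001→0 (0)
 52  0011000110011110010→0 (0)
 53  0110001100111100100→0 (0)
 54  1100011001111001000→1 (1)
 55  1000110011110010001→1 (1)
 56  0001100111100100011→0 (0)
 57  0011001111001000110→0 (1)
 58  0110011110010001101→0 (1)
 59  1100111100100011011→1 (0)
 60  1001111001000110110→1 (1)
 61  0011110010001101101→0 (1)
 62  0111100100011011011→0 (1)
 63  1111001000110110111→1 (0)
 64  1110010001101101110→1 (0)
 65  1100100011011011100→1 (0)
 66  1001000110110111000→1 (0)
 67  0010001101101110000→0 (1)
 68  0100011011011100001→0 (1)
 69  1000110110111000011→1 (1)
 70  0001101101110000111→0 (0)
 71  0011011011100001110→0 (1)
 72  0110110111000011101→0 (0)
 73  1101101110000111010→1 (1)
 74  1011011100001110101→1 (1)
 75  0110111000011101011→0 (0)
 76  1101110000111010110→1 (1)
 77  1011100001110101101→1 (0)
 78  0111000011101011010→0 (0)
 79  1110000111010110100→1 (0)
 80  1100001110101101000→1 (1)
 81  1000011101011010001→1 (1)
 82  0000111010110100011→0 (0)
 83  0001110101101000110→0 (1)
 84  0011101011010001101→0 (1)
 85  0111010110100011011→0 (1)
 86  1110101101000110111→1 (0)
 87  1101011010001101110→1 (0)
 88  1010110100011011100→1 (0)
 89  0101101000110111000→0 (1)
 90  1011010001101110001→1 (1)
 91  0110100011011100011→0 (0)
 92  1101000110111000110→1 (0)
 93  1010001101110001100→1 (1)

1110111011000001001010111011000101010010010111010000001100011001111001000110110111000011101011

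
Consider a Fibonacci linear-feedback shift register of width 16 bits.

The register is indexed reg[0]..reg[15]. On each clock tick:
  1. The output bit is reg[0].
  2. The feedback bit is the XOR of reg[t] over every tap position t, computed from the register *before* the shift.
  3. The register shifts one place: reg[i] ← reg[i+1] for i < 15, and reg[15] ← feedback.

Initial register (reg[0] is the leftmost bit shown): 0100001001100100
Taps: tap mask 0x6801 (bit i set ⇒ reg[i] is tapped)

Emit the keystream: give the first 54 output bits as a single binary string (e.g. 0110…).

010000100110010011001110010011000010001111011110101010

step | reg (before) | out | fb
   0 | 0100001001100100 | 0 | 1
   1 | 1000010011001001 | 1 | 1
   2 | 0000100110010011 | 0 | 0
   3 | 0001001100100110 | 0 | 0
   4 | 0010011001001100 | 0 | 1
   5 | 0100110010011001 | 0 | 1
   6 | 1001100100110011 | 1 | 1
   7 | 0011001001100111 | 0 | 0
   8 | 0110010011001110 | 0 | 0
   9 | 1100100110011100 | 1 | 1
  10 | 1001001100111001 | 1 | 0
  11 | 0010011001110010 | 0 | 0
  12 | 0100110011100100 | 0 | 1
  13 | 1001100111001001 | 1 | 1
  14 | 0011001110010011 | 0 | 0
  15 | 0110011100100110 | 0 | 0
  16 | 1100111001001100 | 1 | 0
  17 | 1001110010011000 | 1 | 0
  18 | 0011100100110000 | 0 | 1
  19 | 0111001001100001 | 0 | 0
  20 | 1110010011000010 | 1 | 0
  21 | 1100100110000100 | 1 | 0
  22 | 1001001100001000 | 1 | 1
  23 | 0010011000010001 | 0 | 1
  24 | 0100110000100011 | 0 | 1
  25 | 1001100001000111 | 1 | 1
  26 | 0011000010001111 | 0 | 0
  27 | 0110000100011110 | 0 | 1
  28 | 1100001000111101 | 1 | 1
  29 | 1000010001111011 | 1 | 1
  30 | 0000100011110111 | 0 | 1
  31 | 0001000111101111 | 0 | 0
  32 | 0010001111011110 | 0 | 1
  33 | 0100011110111101 | 0 | 0
  34 | 1000111101111010 | 1 | 1
  35 | 0001111011110101 | 0 | 0
  36 | 0011110111101010 | 0 | 1
  37 | 0111101111010101 | 0 | 0
  38 | 1111011110101010 | 1 | 0
  39 | 1110111101010100 | 1 | 1
  40 | 1101111010101001 | 1 | 1
  41 | 1011110101010011 | 1 | 1
  42 | 0111101010100111 | 0 | 0
  43 | 1111010101001110 | 1 | 1
  44 | 1110101010011101 | 1 | 1
  45 | 1101010100111011 | 1 | 1
  46 | 1010101001110111 | 1 | 0
  47 | 0101010011101110 | 0 | 0
  48 | 1010100111011100 | 1 | 1
  49 | 0101001110111001 | 0 | 1
  50 | 1010011101110011 | 1 | 1
  51 | 0100111011100111 | 0 | 0
  52 | 1001110111001110 | 1 | 1
  53 | 0011101110011101 | 0 | 0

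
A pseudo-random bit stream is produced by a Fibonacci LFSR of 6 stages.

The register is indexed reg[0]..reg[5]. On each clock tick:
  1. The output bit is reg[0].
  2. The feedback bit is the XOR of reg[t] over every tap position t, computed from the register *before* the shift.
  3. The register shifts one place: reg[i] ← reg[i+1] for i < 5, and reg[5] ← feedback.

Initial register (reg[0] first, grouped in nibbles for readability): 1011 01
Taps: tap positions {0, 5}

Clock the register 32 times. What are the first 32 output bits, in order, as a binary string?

step | reg (before) | out | fb
   0 | 101101 | 1 | 0
   1 | 011010 | 0 | 0
   2 | 110100 | 1 | 1
   3 | 101001 | 1 | 0
   4 | 010010 | 0 | 0
   5 | 100100 | 1 | 1
   6 | 001001 | 0 | 1
   7 | 010011 | 0 | 1
   8 | 100111 | 1 | 0
   9 | 001110 | 0 | 0
  10 | 011100 | 0 | 0
  11 | 111000 | 1 | 1
  12 | 110001 | 1 | 0
  13 | 100010 | 1 | 1
  14 | 000101 | 0 | 1
  15 | 001011 | 0 | 1
  16 | 010111 | 0 | 1
  17 | 101111 | 1 | 0
  18 | 011110 | 0 | 0
  19 | 111100 | 1 | 1
  20 | 111001 | 1 | 0
  21 | 110010 | 1 | 1
  22 | 100101 | 1 | 0
  23 | 001010 | 0 | 0
  24 | 010100 | 0 | 0
  25 | 101000 | 1 | 1
  26 | 010001 | 0 | 1
  27 | 100011 | 1 | 0
  28 | 000110 | 0 | 0
  29 | 001100 | 0 | 0
  30 | 011000 | 0 | 0
  31 | 110000 | 1 | 1

10110100100111000101111001010001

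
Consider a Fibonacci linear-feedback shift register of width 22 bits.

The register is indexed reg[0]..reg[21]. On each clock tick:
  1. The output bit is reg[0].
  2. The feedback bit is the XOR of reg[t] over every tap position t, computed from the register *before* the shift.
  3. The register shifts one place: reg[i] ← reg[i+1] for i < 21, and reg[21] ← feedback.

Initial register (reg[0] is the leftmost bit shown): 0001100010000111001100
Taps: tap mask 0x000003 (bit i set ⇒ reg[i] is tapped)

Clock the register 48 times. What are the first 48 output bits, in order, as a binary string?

000110001000011100110000101001100010010101000111

tick  register→output (feedback)
  0  0001100010000111001100→0 (0)
  1  0011000100001110011000→0 (0)
  2  0110001000011100110000→0 (1)
  3  1100010000111001100001→1 (0)
  4  1000100001110011000010→1 (1)
  5  0001000011100110000101→0 (0)
  6  0010000111001100001010→0 (0)
  7  0100001110011000010100→0 (1)
  8  1000011100110000101001→1 (1)
  9  0000111001100001010011→0 (0)
 10  0001110011000010100110→0 (0)
 11  0011100110000101001100→0 (0)
 12  0111001100001010011000→0 (1)
 13  1110011000010100110001→1 (0)
 14  1100110000101001100010→1 (0)
 15  1001100001010011000100→1 (1)
 16  0011000010100110001001→0 (0)
 17  0110000101001100010010→0 (1)
 18  1100001010011000100101→1 (0)
 19  1000010100110001001010→1 (1)
 20  0000101001100010010101→0 (0)
 21  0001010011000100101010→0 (0)
 22  0010100110001001010100→0 (0)
 23  0101001100010010101000→0 (1)
 24  1010011000100101010001→1 (1)
 25  0100110001001010100011→0 (1)
 26  1001100010010101000111→1 (1)
 27  0011000100101010001111→0 (0)
 28  0110001001010100011110→0 (1)
 29  1100010010101000111101→1 (0)
 30  1000100101010001111010→1 (1)
 31  0001001010100011110101→0 (0)
 32  0010010101000111101010→0 (0)
 33  0100101010001111010100→0 (1)
 34  1001010100011110101001→1 (1)
 35  0010101000111101010011→0 (0)
 36  0101010001111010100110→0 (1)
 37  1010100011110101001101→1 (1)
 38  0101000111101010011011→0 (1)
 39  1010001111010100110111→1 (1)
 40  0100011110101001101111→0 (1)
 41  1000111101010011011111→1 (1)
 42  0001111010100110111111→0 (0)
 43  0011110101001101111110→0 (0)
 44  0111101010011011111100→0 (1)
 45  1111010100110111111001→1 (0)
 46  1110101001101111110010→1 (0)
 47  1101010011011111100100→1 (0)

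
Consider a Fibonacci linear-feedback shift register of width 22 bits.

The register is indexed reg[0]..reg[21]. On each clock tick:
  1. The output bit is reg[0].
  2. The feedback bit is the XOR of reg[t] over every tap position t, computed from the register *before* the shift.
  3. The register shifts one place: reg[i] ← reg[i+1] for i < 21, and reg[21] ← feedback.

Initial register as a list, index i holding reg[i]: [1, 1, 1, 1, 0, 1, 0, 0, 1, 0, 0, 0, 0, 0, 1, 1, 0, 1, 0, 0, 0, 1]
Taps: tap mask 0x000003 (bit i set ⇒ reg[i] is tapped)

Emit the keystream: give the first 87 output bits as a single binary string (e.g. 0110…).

tick  register→output (feedback)
  0  1111010010000011010001→1 (0)
  1  1110100100000110100010→1 (0)
  2  1101001000001101000100→1 (0)
  3  1010010000011010001000→1 (1)
  4  0100100000110100010001→0 (1)
  5  1001000001101000100011→1 (1)
  6  0010000011010001000111→0 (0)
  7  0100000110100010001110→0 (1)
  8  1000001101000100011101→1 (1)
  9  0000011010001000111011→0 (0)
 10  0000110100010001110110→0 (0)
 11  0001101000100011101100→0 (0)
 12  0011010001000111011000→0 (0)
 13  0110100010001110110000→0 (1)
 14  1101000100011101100001→1 (0)
 15  1010001000111011000010→1 (1)
 16  0100010001110110000101→0 (1)
 17  1000100011101100001011→1 (1)
 18  0001000111011000010111→0 (0)
 19  0010001110110000101110→0 (0)
 20  0100011101100001011100→0 (1)
 21  1000111011000010111001→1 (1)
 22  0001110110000101110011→0 (0)
 23  0011101100001011100110→0 (0)
 24  0111011000010111001100→0 (1)
 25  1110110000101110011001→1 (0)
 26  1101100001011100110010→1 (0)
 27  1011000010111001100100→1 (1)
 28  0110000101110011001001→0 (1)
 29  1100001011100110010011→1 (0)
 30  1000010111001100100110→1 (1)
 31  0000101110011001001101→0 (0)
 32  0001011100110010011010→0 (0)
 33  0010111001100100110100→0 (0)
 34  0101110011001001101000→0 (1)
 35  1011100110010011010001→1 (1)
 36  0111001100100110100011→0 (1)
 37  1110011001001101000111→1 (0)
 38  1100110010011010001110→1 (0)
 39  1001100100110100011100→1 (1)
 40  0011001001101000111001→0 (0)
 41  0110010011010001110010→0 (1)
 42  1100100110100011100101→1 (0)
 43  1001001101000111001010→1 (1)
 44  0010011010001110010101→0 (0)
 45  0100110100011100101010→0 (1)
 46  1001101000111001010101→1 (1)
 47  0011010001110010101011→0 (0)
 48  0110100011100101010110→0 (1)
 49  1101000111001010101101→1 (0)
 50  1010001110010101011010→1 (1)
 51  0100011100101010110101→0 (1)
 52  1000111001010101101011→1 (1)
 53  0001110010101011010111→0 (0)
 54  0011100101010110101110→0 (0)
 55  0111001010101101011100→0 (1)
 56  1110010101011010111001→1 (0)
 57  1100101010110101110010→1 (0)
 58  1001010101101011100100→1 (1)
 59  0010101011010111001001→0 (0)
 60  0101010110101110010010→0 (1)
 61  1010101101011100100101→1 (1)
 62  0101011010111001001011→0 (1)
 63  1010110101110010010111→1 (1)
 64  0101101011100100101111→0 (1)
 65  1011010111001001011111→1 (1)
 66  0110101110010010111111→0 (1)
 67  1101011100100101111111→1 (0)
 68  1010111001001011111110→1 (1)
 69  0101110010010111111101→0 (1)
 70  1011100100101111111011→1 (1)
 71  0111001001011111110111→0 (1)
 72  1110010010111111101111→1 (0)
 73  1100100101111111011110→1 (0)
 74  1001001011111110111100→1 (1)
 75  0010010111111101111001→0 (0)
 76  0100101111111011110010→0 (1)
 77  1001011111110111100101→1 (1)
 78  0010111111101111001011→0 (0)
 79  0101111111011110010110→0 (1)
 80  1011111110111100101101→1 (1)
 81  0111111101111001011011→0 (1)
 82  1111111011110010110111→1 (0)
 83  1111110111100101101110→1 (0)
 84  1111101111001011011100→1 (0)
 85  1111011110010110111000→1 (0)
 86  1110111100101101110000→1 (0)

111101001000001101000100011101100001011100110010011010001110010101011010111001001011111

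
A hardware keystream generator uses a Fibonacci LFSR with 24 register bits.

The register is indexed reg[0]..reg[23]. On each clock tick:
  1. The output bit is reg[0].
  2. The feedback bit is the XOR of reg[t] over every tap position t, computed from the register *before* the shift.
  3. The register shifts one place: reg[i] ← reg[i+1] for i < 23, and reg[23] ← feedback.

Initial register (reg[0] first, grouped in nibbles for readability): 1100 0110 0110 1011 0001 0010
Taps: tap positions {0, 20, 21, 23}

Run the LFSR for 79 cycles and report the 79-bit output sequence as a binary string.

tick  register→output (feedback)
  0  110001100110101100010010→1 (1)
  1  100011001101011000100101→1 (1)
  2  000110011010110001001011→0 (0)
  3  001100110101100010010110→0 (1)
  4  011001101011000100101101→0 (1)
  5  110011010110001001011011→1 (1)
  6  100110101100010010110111→1 (1)
  7  001101011000100101101111→0 (1)
  8  011010110001001011011111→0 (1)
  9  110101100010010110111111→1 (0)
 10  101011000100101101111110→1 (1)
 11  010110001001011011111101→0 (1)
 12  101100010010110111111011→1 (1)
 13  011000100101101111110111→0 (0)
 14  110001001011011111101110→1 (1)
 15  100010010110111111011101→1 (0)
 16  000100101101111110111010→0 (1)
 17  001001011011111101110101→0 (0)
 18  010010110111111011101010→0 (1)
 19  100101101111110111010101→1 (1)
 20  001011011111101110101011→0 (0)
 21  010110111111011101010110→0 (1)
 22  101101111110111010101101→1 (0)
 23  011011111101110101011010→0 (1)
 24  110111111011101010110101→1 (1)
 25  101111110111010101101011→1 (1)
 26  011111101110101011010111→0 (0)
 27  111111011101010110101110→1 (1)
 28  111110111010101101011101→1 (0)
 29  111101110101011010111010→1 (0)
 30  111011101010110101110100→1 (0)
 31  110111010101101011101000→1 (0)
 32  101110101011010111010000→1 (1)
 33  011101010110101110100001→0 (1)
 34  111010101101011101000011→1 (0)
 35  110101011010111010000110→1 (0)
 36  101010110101110100001100→1 (1)
 37  010101101011101000011001→0 (0)
 38  101011010111010000110010→1 (1)
 39  010110101110100001100101→0 (0)
 40  101101011101000011001010→1 (0)
 41  011010111010000110010100→0 (1)
 42  110101110100001100101001→1 (1)
 43  101011101000011001010011→1 (0)
 44  010111010000110010100110→0 (1)
 45  101110100001100101001101→1 (0)
 46  011101000011001010011010→0 (1)
 47  111010000110010100110101→1 (1)
 48  110100001100101001101011→1 (1)
 49  101000011001010011010111→1 (1)
 50  010000110010100110101111→0 (1)
 51  100001100101001101011111→1 (0)
 52  000011001010011010111110→0 (0)
 53  000110010100110101111100→0 (0)
 54  001100101001101011111000→0 (1)
 55  011001010011010111110001→0 (1)
 56  110010100110101111100011→1 (0)
 57  100101001101011111000110→1 (0)
 58  001010011010111110001100→0 (0)
 59  010100110101111100011000→0 (1)
 60  101001101011111000110001→1 (0)
 61  010011010111110001100010→0 (0)
 62  100110101111100011000100→1 (0)
 63  001101011111000110001000→0 (1)
 64  011010111110001100010001→0 (1)
 65  110101111100011000100011→1 (0)
 66  101011111000110001000110→1 (0)
 67  010111110001100010001100→0 (0)
 68  101111100011000100011000→1 (0)
 69  011111000110001000110000→0 (0)
 70  111110001100010001100000→1 (1)
 71  111100011000100011000001→1 (0)
 72  111000110001000110000010→1 (1)
 73  110001100010001100000101→1 (1)
 74  100011000100011000001011→1 (1)
 75  000110001000110000010111→0 (0)
 76  001100010001100000101110→0 (0)
 77  011000100011000001011100→0 (0)
 78  110001000110000010111000→1 (0)

1100011001101011000100101101111110111010101101011101000011001010011010111110001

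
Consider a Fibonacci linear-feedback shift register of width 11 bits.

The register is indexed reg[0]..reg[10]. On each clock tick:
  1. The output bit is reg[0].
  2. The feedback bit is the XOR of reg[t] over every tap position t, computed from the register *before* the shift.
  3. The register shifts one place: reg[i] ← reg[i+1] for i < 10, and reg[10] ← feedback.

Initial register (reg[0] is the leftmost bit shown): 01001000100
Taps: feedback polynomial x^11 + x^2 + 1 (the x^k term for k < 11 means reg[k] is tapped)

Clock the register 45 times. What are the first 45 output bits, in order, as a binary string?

010010001000110101010111000000010110000010011

step | reg (before) | out | fb
   0 | 01001000100 | 0 | 0
   1 | 10010001000 | 1 | 1
   2 | 00100010001 | 0 | 1
   3 | 01000100011 | 0 | 0
   4 | 10001000110 | 1 | 1
   5 | 00010001101 | 0 | 0
   6 | 00100011010 | 0 | 1
   7 | 01000110101 | 0 | 0
   8 | 10001101010 | 1 | 1
   9 | 00011010101 | 0 | 0
  10 | 00110101010 | 0 | 1
  11 | 01101010101 | 0 | 1
  12 | 11010101011 | 1 | 1
  13 | 10101010111 | 1 | 0
  14 | 01010101110 | 0 | 0
  15 | 10101011100 | 1 | 0
  16 | 01010111000 | 0 | 0
  17 | 10101110000 | 1 | 0
  18 | 01011100000 | 0 | 0
  19 | 10111000000 | 1 | 0
  20 | 01110000000 | 0 | 1
  21 | 11100000001 | 1 | 0
  22 | 11000000010 | 1 | 1
  23 | 10000000101 | 1 | 1
  24 | 00000001011 | 0 | 0
  25 | 00000010110 | 0 | 0
  26 | 00000101100 | 0 | 0
  27 | 00001011000 | 0 | 0
  28 | 00010110000 | 0 | 0
  29 | 00101100000 | 0 | 1
  30 | 01011000001 | 0 | 0
  31 | 10110000010 | 1 | 0
  32 | 01100000100 | 0 | 1
  33 | 11000001001 | 1 | 1
  34 | 10000010011 | 1 | 1
  35 | 00000100111 | 0 | 0
  36 | 00001001110 | 0 | 0
  37 | 00010011100 | 0 | 0
  38 | 00100111000 | 0 | 1
  39 | 01001110001 | 0 | 0
  40 | 10011100010 | 1 | 1
  41 | 00111000101 | 0 | 1
  42 | 01110001011 | 0 | 1
  43 | 11100010111 | 1 | 0
  44 | 11000101110 | 1 | 1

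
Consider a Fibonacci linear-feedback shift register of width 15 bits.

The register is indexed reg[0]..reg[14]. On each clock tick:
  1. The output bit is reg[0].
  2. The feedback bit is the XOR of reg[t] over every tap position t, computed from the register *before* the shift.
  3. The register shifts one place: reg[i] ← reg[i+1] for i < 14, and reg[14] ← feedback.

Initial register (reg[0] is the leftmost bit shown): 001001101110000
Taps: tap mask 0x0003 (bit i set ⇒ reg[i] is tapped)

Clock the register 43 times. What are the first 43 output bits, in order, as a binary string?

0010011011100000110101100100001011110101100

k : reg_k → out_k, fb_k
0: 001001101110000 → 0, fb=0
1: 010011011100000 → 0, fb=1
2: 100110111000001 → 1, fb=1
3: 001101110000011 → 0, fb=0
4: 011011100000110 → 0, fb=1
5: 110111000001101 → 1, fb=0
6: 101110000011010 → 1, fb=1
7: 011100000110101 → 0, fb=1
8: 111000001101011 → 1, fb=0
9: 110000011010110 → 1, fb=0
10: 100000110101100 → 1, fb=1
11: 000001101011001 → 0, fb=0
12: 000011010110010 → 0, fb=0
13: 000110101100100 → 0, fb=0
14: 001101011001000 → 0, fb=0
15: 011010110010000 → 0, fb=1
16: 110101100100001 → 1, fb=0
17: 101011001000010 → 1, fb=1
18: 010110010000101 → 0, fb=1
19: 101100100001011 → 1, fb=1
20: 011001000010111 → 0, fb=1
21: 110010000101111 → 1, fb=0
22: 100100001011110 → 1, fb=1
23: 001000010111101 → 0, fb=0
24: 010000101111010 → 0, fb=1
25: 100001011110101 → 1, fb=1
26: 000010111101011 → 0, fb=0
27: 000101111010110 → 0, fb=0
28: 001011110101100 → 0, fb=0
29: 010111101011000 → 0, fb=1
30: 101111010110001 → 1, fb=1
31: 011110101100011 → 0, fb=1
32: 111101011000111 → 1, fb=0
33: 111010110001110 → 1, fb=0
34: 110101100011100 → 1, fb=0
35: 101011000111000 → 1, fb=1
36: 010110001110001 → 0, fb=1
37: 101100011100011 → 1, fb=1
38: 011000111000111 → 0, fb=1
39: 110001110001111 → 1, fb=0
40: 100011100011110 → 1, fb=1
41: 000111000111101 → 0, fb=0
42: 001110001111010 → 0, fb=0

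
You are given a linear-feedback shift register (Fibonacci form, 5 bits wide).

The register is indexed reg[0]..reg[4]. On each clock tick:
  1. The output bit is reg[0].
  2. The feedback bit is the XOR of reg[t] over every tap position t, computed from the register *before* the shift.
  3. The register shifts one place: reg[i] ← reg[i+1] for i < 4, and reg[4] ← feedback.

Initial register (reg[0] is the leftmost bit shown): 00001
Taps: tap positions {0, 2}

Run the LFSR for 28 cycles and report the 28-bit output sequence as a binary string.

k : reg_k → out_k, fb_k
0: 00001 → 0, fb=0
1: 00010 → 0, fb=0
2: 00100 → 0, fb=1
3: 01001 → 0, fb=0
4: 10010 → 1, fb=1
5: 00101 → 0, fb=1
6: 01011 → 0, fb=0
7: 10110 → 1, fb=0
8: 01100 → 0, fb=1
9: 11001 → 1, fb=1
10: 10011 → 1, fb=1
11: 00111 → 0, fb=1
12: 01111 → 0, fb=1
13: 11111 → 1, fb=0
14: 11110 → 1, fb=0
15: 11100 → 1, fb=0
16: 11000 → 1, fb=1
17: 10001 → 1, fb=1
18: 00011 → 0, fb=0
19: 00110 → 0, fb=1
20: 01101 → 0, fb=1
21: 11011 → 1, fb=1
22: 10111 → 1, fb=0
23: 01110 → 0, fb=1
24: 11101 → 1, fb=0
25: 11010 → 1, fb=1
26: 10101 → 1, fb=0
27: 01010 → 0, fb=0

0000100101100111110001101110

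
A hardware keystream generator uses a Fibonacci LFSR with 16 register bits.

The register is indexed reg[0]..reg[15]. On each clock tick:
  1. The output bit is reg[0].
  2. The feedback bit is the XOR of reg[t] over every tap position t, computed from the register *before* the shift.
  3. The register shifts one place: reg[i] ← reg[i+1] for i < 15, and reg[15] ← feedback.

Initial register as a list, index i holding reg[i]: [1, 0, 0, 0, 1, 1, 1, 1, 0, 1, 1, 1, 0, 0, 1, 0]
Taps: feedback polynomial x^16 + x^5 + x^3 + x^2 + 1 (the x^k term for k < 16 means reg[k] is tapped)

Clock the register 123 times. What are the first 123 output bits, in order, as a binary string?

tick  register→output (feedback)
  0  1000111101110010→1 (0)
  1  0001111011100100→0 (0)
  2  0011110111001000→0 (1)
  3  0111101110010001→0 (0)
  4  1111011100100010→1 (0)
  5  1110111001000100→1 (1)
  6  1101110010001001→1 (1)
  7  1011100100010011→1 (1)
  8  0111001000100111→0 (0)
  9  1110010001001110→1 (1)
 10  1100100010011101→1 (1)
 11  1001000100111011→1 (0)
 12  0010001001110110→0 (1)
 13  0100010011101101→0 (1)
 14  1000100111011011→1 (1)
 15  0001001110110111→0 (1)
 16  0010011101101111→0 (0)
 17  0100111011011110→0 (1)
 18  1001110110111101→1 (1)
 19  0011101101111011→0 (0)
 20  0111011011110110→0 (1)
 21  1110110111101101→1 (1)
 22  1101101111011011→1 (0)
 23  1011011110110110→1 (0)
 24  0110111101101100→0 (0)
 25  1101111011011000→1 (1)
 26  1011110110110001→1 (0)
 27  0111101101100010→0 (0)
 28  1111011011000100→1 (0)
 29  1110110110001000→1 (1)
 30  1101101100010001→1 (0)
 31  1011011000100010→1 (0)
 32  0110110001000100→0 (0)
 33  1101100010001000→1 (0)
 34  1011000100010000→1 (1)
 35  0110001000100001→0 (1)
 36  1100010001000011→1 (0)
 37  1000100010000110→1 (1)
 38  0001000100001101→0 (1)
 39  0010001000011011→0 (1)
 40  0100010000110111→0 (1)
 41  1000100001101111→1 (1)
 42  0001000011011111→0 (1)
 43  0010000110111111→0 (1)
 44  0100001101111111→0 (0)
 45  1000011011111110→1 (0)
 46  0000110111111100→0 (1)
 47  0001101111111001→0 (1)
 48  0011011111110011→0 (1)
 49  0110111111100111→0 (0)
 50  1101111111001110→1 (1)
 51  1011111110011101→1 (0)
 52  0111111100111010→0 (1)
 53  1111111001110101→1 (0)
 54  1111110011101010→1 (0)
 55  1111100111010100→1 (1)
 56  1111001110101001→1 (1)
 57  1110011101010011→1 (1)
 58  1100111010100111→1 (0)
 59  1001110101001110→1 (1)
 60  0011101010011101→0 (0)
 61  0111010100111010→0 (1)
 62  1110101001110101→1 (0)
 63  1101010011101010→1 (1)
 64  1010100111010101→1 (0)
 65  0101001110101010→0 (1)
 66  1010011101010101→1 (1)
 67  0100111010101011→0 (1)
 68  1001110101010111→1 (1)
 69  0011101010101111→0 (0)
 70  0111010101011110→0 (1)
 71  1110101010111101→1 (0)
 72  1101010101111010→1 (1)
 73  1010101011110101→1 (0)
 74  0101010111101010→0 (0)
 75  1010101111010100→1 (0)
 76  0101011110101000→0 (0)
 77  1010111101010000→1 (1)
 78  0101111010100001→0 (0)
 79  1011110101000010→1 (0)
 80  0111101010000100→0 (0)
 81  1111010100001000→1 (0)
 82  1110101000010000→1 (0)
 83  1101010000100000→1 (1)
 84  1010100001000001→1 (0)
 85  0101000010000010→0 (1)
 86  1010000100000101→1 (0)
 87  0100001000001010→0 (0)
 88  1000010000010100→1 (0)
 89  0000100000101000→0 (0)
 90  0001000001010000→0 (1)
 91  0010000010100001→0 (1)
 92  0100000101000011→0 (0)
 93  1000001010000110→1 (1)
 94  0000010100001101→0 (1)
 95  0000101000011011→0 (0)
 96  0001010000110110→0 (0)
 97  0010100001101100→0 (1)
 98  0101000011011001→0 (1)
 99  1010000110110011→1 (0)
100  0100001101100110→0 (0)
101  1000011011001100→1 (0)
102  0000110110011000→0 (1)
103  0001101100110001→0 (1)
104  0011011001100011→0 (1)
105  0110110011000111→0 (0)
106  1101100110001110→1 (0)
107  1011001100011100→1 (1)
108  0110011000111001→0 (0)
109  1100110001110010→1 (0)
110  1001100011100100→1 (0)
111  0011000111001000→0 (0)
112  0110001110010000→0 (1)
113  1100011100100001→1 (0)
114  1000111001000010→1 (0)
115  0001110010000100→0 (0)
116  0011100100001000→0 (0)
117  0111001000010000→0 (0)
118  1110010000100000→1 (1)
119  1100100001000001→1 (1)
120  1001000010000011→1 (0)
121  0010000100000110→0 (1)
122  0100001000001101→0 (0)

100011110111001000100111011011110110110001000100001101111111001110101001110101010111101010000100000101000011011001100011100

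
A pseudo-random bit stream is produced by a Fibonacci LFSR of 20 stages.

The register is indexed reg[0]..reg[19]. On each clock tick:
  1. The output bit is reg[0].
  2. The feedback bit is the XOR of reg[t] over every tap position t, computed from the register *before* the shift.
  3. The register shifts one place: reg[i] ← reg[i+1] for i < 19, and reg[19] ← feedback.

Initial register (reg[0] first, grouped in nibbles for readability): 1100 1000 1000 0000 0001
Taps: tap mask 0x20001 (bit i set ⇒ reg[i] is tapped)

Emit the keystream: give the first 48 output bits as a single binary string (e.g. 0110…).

tick  register→output (feedback)
  0  11001000100000000001→1 (1)
  1  10010001000000000011→1 (1)
  2  00100010000000000111→0 (1)
  3  01000100000000001111→0 (1)
  4  10001000000000011111→1 (0)
  5  00010000000000111110→0 (1)
  6  00100000000001111101→0 (1)
  7  01000000000011111011→0 (0)
  8  10000000000111110110→1 (0)
  9  00000000001111101100→0 (1)
 10  00000000011111011001→0 (0)
 11  00000000111110110010→0 (0)
 12  00000001111101100100→0 (1)
 13  00000011111011001001→0 (0)
 14  00000111110110010010→0 (0)
 15  00001111101100100100→0 (1)
 16  00011111011001001001→0 (0)
 17  00111110110010010010→0 (0)
 18  01111101100100100100→0 (1)
 19  11111011001001001001→1 (1)
 20  11110110010010010011→1 (1)
 21  11101100100100100111→1 (0)
 22  11011001001001001110→1 (0)
 23  10110010010010011100→1 (0)
 24  01100100100100111000→0 (0)
 25  11001001001001110000→1 (1)
 26  10010010010011100001→1 (1)
 27  00100100100111000011→0 (0)
 28  01001001001110000110→0 (1)
 29  10010010011100001101→1 (0)
 30  00100100111000011010→0 (0)
 31  01001001110000110100→0 (1)
 32  10010011100001101001→1 (1)
 33  00100111000011010011→0 (0)
 34  01001110000110100110→0 (1)
 35  10011100001101001101→1 (0)
 36  00111000011010011010→0 (0)
 37  01110000110100110100→0 (1)
 38  11100001101001101001→1 (1)
 39  11000011010011010011→1 (1)
 40  10000110100110100111→1 (0)
 41  00001101001101001110→0 (1)
 42  00011010011010011101→0 (1)
 43  00110100110100111011→0 (0)
 44  01101001101001110110→0 (1)
 45  11010011010011101101→1 (0)
 46  10100110100111011010→1 (1)
 47  01001101001110110101→0 (1)

110010001000000000011111011001001001001110000110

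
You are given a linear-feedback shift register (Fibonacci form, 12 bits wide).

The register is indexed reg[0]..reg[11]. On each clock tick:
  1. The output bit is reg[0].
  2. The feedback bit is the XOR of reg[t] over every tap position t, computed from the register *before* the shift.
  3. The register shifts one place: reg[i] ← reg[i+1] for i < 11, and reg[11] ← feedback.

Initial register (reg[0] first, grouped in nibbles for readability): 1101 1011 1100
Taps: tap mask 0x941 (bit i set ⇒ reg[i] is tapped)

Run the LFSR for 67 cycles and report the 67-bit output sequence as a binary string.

1101101111001011110010100010010001011011000100001010111001100110000

tick  register→output (feedback)
  0  110110111100→1 (1)
  1  101101111001→1 (0)
  2  011011110010→0 (1)
  3  110111100101→1 (1)
  4  101111001011→1 (1)
  5  011110010111→0 (1)
  6  111100101111→1 (0)
  7  111001011110→1 (0)
  8  110010111100→1 (1)
  9  100101111001→1 (0)
 10  001011110010→0 (1)
 11  010111100101→0 (0)
 12  101111001010→1 (0)
 13  011110010100→0 (0)
 14  111100101000→1 (1)
 15  111001010001→1 (0)
 16  110010100010→1 (0)
 17  100101000100→1 (1)
 18  001010001001→0 (0)
 19  010100010010→0 (0)
 20  101000100100→1 (0)
 21  010001001000→0 (1)
 22  100010010001→1 (0)
 23  000100100010→0 (1)
 24  001001000101→0 (1)
 25  010010001011→0 (0)
 26  100100010110→1 (1)
 27  001000101101→0 (1)
 28  010001011011→0 (0)
 29  100010110110→1 (0)
 30  000101101100→0 (0)
 31  001011011000→0 (1)
 32  010110110001→0 (0)
 33  101101100010→1 (0)
 34  011011000100→0 (0)
 35  110110001000→1 (0)
 36  101100010000→1 (1)
 37  011000100001→0 (0)
 38  110001000010→1 (1)
 39  100010000101→1 (0)
 40  000100001010→0 (1)
 41  001000010101→0 (1)
 42  010000101011→0 (1)
 43  100001010111→1 (0)
 44  000010101110→0 (0)
 45  000101011100→0 (1)
 46  001010111001→0 (1)
 47  010101110011→0 (0)
 48  101011100110→1 (0)
 49  010111001100→0 (1)
 50  101110011001→1 (1)
 51  011100110011→0 (0)
 52  111001100110→1 (0)
 53  110011001100→1 (0)
 54  100110011000→1 (0)
 55  001100110000→0 (1)
 56  011001100001→0 (0)
 57  110011000010→1 (1)
 58  100110000101→1 (0)
 59  001100001010→0 (1)
 60  011000010101→0 (1)
 61  110000101011→1 (0)
 62  100001010110→1 (1)
 63  000010101101→0 (1)
 64  000101011011→0 (0)
 65  001010110110→0 (1)
 66  010101101101→0 (1)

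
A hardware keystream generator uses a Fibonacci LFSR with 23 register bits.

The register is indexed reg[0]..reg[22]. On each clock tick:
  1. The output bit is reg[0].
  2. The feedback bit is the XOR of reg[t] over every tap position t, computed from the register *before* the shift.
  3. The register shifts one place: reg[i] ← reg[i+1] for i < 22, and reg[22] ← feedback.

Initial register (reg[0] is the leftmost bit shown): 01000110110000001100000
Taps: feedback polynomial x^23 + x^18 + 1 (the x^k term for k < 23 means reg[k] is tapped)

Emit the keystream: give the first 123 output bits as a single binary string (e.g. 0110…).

010001101100000011000000100010011100111111111110111001001011101000101100101011000001010011111110101011010100001111100010010

k : reg_k → out_k, fb_k
0: 01000110110000001100000 → 0, fb=0
1: 10001101100000011000000 → 1, fb=1
2: 00011011000000110000001 → 0, fb=0
3: 00110110000001100000010 → 0, fb=0
4: 01101100000011000000100 → 0, fb=0
5: 11011000000110000001000 → 1, fb=1
6: 10110000001100000010001 → 1, fb=0
7: 01100000011000000100010 → 0, fb=0
8: 11000000110000001000100 → 1, fb=1
9: 10000001100000010001001 → 1, fb=1
10: 00000011000000100010011 → 0, fb=1
11: 00000110000001000100111 → 0, fb=0
12: 00001100000010001001110 → 0, fb=0
13: 00011000000100010011100 → 0, fb=1
14: 00110000001000100111001 → 0, fb=1
15: 01100000010001001110011 → 0, fb=1
16: 11000000100010011100111 → 1, fb=1
17: 10000001000100111001111 → 1, fb=1
18: 00000010001001110011111 → 0, fb=1
19: 00000100010011100111111 → 0, fb=1
20: 00001000100111001111111 → 0, fb=1
21: 00010001001110011111111 → 0, fb=1
22: 00100010011100111111111 → 0, fb=1
23: 01000100111001111111111 → 0, fb=1
24: 10001001110011111111111 → 1, fb=0
25: 00010011100111111111110 → 0, fb=1
26: 00100111001111111111101 → 0, fb=1
27: 01001110011111111111011 → 0, fb=1
28: 10011100111111111110111 → 1, fb=0
29: 00111001111111111101110 → 0, fb=0
30: 01110011111111111011100 → 0, fb=1
31: 11100111111111110111001 → 1, fb=0
32: 11001111111111101110010 → 1, fb=0
33: 10011111111111011100100 → 1, fb=1
34: 00111111111110111001001 → 0, fb=0
35: 01111111111101110010010 → 0, fb=1
36: 11111111111011100100101 → 1, fb=1
37: 11111111110111001001011 → 1, fb=1
38: 11111111101110010010111 → 1, fb=0
39: 11111111011100100101110 → 1, fb=1
40: 11111110111001001011101 → 1, fb=0
41: 11111101110010010111010 → 1, fb=0
42: 11111011100100101110100 → 1, fb=0
43: 11110111001001011101000 → 1, fb=1
44: 11101110010010111010001 → 1, fb=0
45: 11011100100101110100010 → 1, fb=1
46: 10111001001011101000101 → 1, fb=1
47: 01110010010111010001011 → 0, fb=0
48: 11100100101110100010110 → 1, fb=0
49: 11001001011101000101100 → 1, fb=1
50: 10010010111010001011001 → 1, fb=0
51: 00100101110100010110010 → 0, fb=1
52: 01001011101000101100101 → 0, fb=0
53: 10010111010001011001010 → 1, fb=1
54: 00101110100010110010101 → 0, fb=1
55: 01011101000101100101011 → 0, fb=0
56: 10111010001011001010110 → 1, fb=0
57: 01110100010110010101100 → 0, fb=0
58: 11101000101100101011000 → 1, fb=0
59: 11010001011001010110000 → 1, fb=0
60: 10100010110010101100000 → 1, fb=1
61: 01000101100101011000001 → 0, fb=0
62: 10001011001010110000010 → 1, fb=1
63: 00010110010101100000101 → 0, fb=0
64: 00101100101011000001010 → 0, fb=0
65: 01011001010110000010100 → 0, fb=1
66: 10110010101100000101001 → 1, fb=1
67: 01100101011000001010011 → 0, fb=1
68: 11001010110000010100111 → 1, fb=1
69: 10010101100000101001111 → 1, fb=1
70: 00101011000001010011111 → 0, fb=1
71: 01010110000010100111111 → 0, fb=1
72: 10101100000101001111111 → 1, fb=0
73: 01011000001010011111110 → 0, fb=1
74: 10110000010100111111101 → 1, fb=0
75: 01100000101001111111010 → 0, fb=1
76: 11000001010011111110101 → 1, fb=0
77: 10000010100111111101010 → 1, fb=1
78: 00000101001111111010101 → 0, fb=1
79: 00001010011111110101011 → 0, fb=0
80: 00010100111111101010110 → 0, fb=1
81: 00101001111111010101101 → 0, fb=0
82: 01010011111110101011010 → 0, fb=1
83: 10100111111101010110101 → 1, fb=0
84: 01001111111010101101010 → 0, fb=0
85: 10011111110101011010100 → 1, fb=0
86: 00111111101010110101000 → 0, fb=0
87: 01111111010101101010000 → 0, fb=1
88: 11111110101011010100001 → 1, fb=1
89: 11111101010110101000011 → 1, fb=1
90: 11111010101101010000111 → 1, fb=1
91: 11110101011010100001111 → 1, fb=1
92: 11101010110101000011111 → 1, fb=0
93: 11010101101010000111110 → 1, fb=0
94: 10101011010100001111100 → 1, fb=0
95: 01010110101000011111000 → 0, fb=1
96: 10101101010000111110001 → 1, fb=0
97: 01011010100001111100010 → 0, fb=0
98: 10110101000011111000100 → 1, fb=1
99: 01101010000111110001001 → 0, fb=0
100: 11010100001111100010010 → 1, fb=0
101: 10101000011111000100100 → 1, fb=1
102: 01010000111110001001001 → 0, fb=0
103: 10100001111100010010010 → 1, fb=0
104: 01000011111000100100100 → 0, fb=0
105: 10000111110001001001000 → 1, fb=1
106: 00001111100010010010001 → 0, fb=1
107: 00011111000100100100011 → 0, fb=0
108: 00111110001001001000110 → 0, fb=0
109: 01111100010010010001100 → 0, fb=0
110: 11111000100100100011000 → 1, fb=0
111: 11110001001001000110000 → 1, fb=0
112: 11100010010010001100000 → 1, fb=1
113: 11000100100100011000001 → 1, fb=1
114: 10001001001000110000011 → 1, fb=1
115: 00010010010001100000111 → 0, fb=0
116: 00100100100011000001110 → 0, fb=0
117: 01001001000110000011100 → 0, fb=1
118: 10010010001100000111001 → 1, fb=0
119: 00100100011000001110010 → 0, fb=1
120: 01001000110000011100101 → 0, fb=0
121: 10010001100000111001010 → 1, fb=1
122: 00100011000001110010101 → 0, fb=1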